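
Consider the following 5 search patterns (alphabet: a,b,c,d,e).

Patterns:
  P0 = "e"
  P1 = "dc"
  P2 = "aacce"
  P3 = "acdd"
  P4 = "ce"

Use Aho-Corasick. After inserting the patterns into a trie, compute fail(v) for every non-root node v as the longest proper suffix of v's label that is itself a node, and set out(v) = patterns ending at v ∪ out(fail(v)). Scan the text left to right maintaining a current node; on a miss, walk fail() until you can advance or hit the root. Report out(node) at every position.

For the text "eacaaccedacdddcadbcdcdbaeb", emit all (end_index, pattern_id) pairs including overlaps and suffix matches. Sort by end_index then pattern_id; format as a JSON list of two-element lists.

Construct AC machine:
Trie nodes:
  n0 'ε': a→4 c→12 d→2 e→1
  n1 'e': ·  [P0 ends]
  n2 'd': c→3
  n3 'dc': ·  [P1 ends]
  n4 'a': a→5 c→9
  n5 'aa': c→6
  n6 'aac': c→7
  n7 'aacc': e→8
  n8 'aacce': ·  [P2 ends]
  n9 'ac': d→10
  n10 'acd': d→11
  n11 'acdd': ·  [P3 ends]
  n12 'c': e→13
  n13 'ce': ·  [P4 ends]

Failure links (BFS by depth):
  n1('e'): parent n0 fail=0; on 'e' 0 → fail=0;  out {0}∪∅={0}
  n2('d'): parent n0 fail=0; on 'd' 0 → fail=0;  out ∅∪∅=∅
  n4('a'): parent n0 fail=0; on 'a' 0 → fail=0;  out ∅∪∅=∅
  n12('c'): parent n0 fail=0; on 'c' 0 → fail=0;  out ∅∪∅=∅
  n3('dc'): parent n2 fail=0; on 'c' 0 → fail=12;  out {1}∪∅={1}
  n5('aa'): parent n4 fail=0; on 'a' 0 → fail=4;  out ∅∪∅=∅
  n9('ac'): parent n4 fail=0; on 'c' 0 → fail=12;  out ∅∪∅=∅
  n13('ce'): parent n12 fail=0; on 'e' 0 → fail=1;  out {4}∪{0}={0,4}
  n6('aac'): parent n5 fail=4; on 'c' 4 → fail=9;  out ∅∪∅=∅
  n10('acd'): parent n9 fail=12; on 'd' 12→0 → fail=2;  out ∅∪∅=∅
  n7('aacc'): parent n6 fail=9; on 'c' 9→12→0 → fail=12;  out ∅∪∅=∅
  n11('acdd'): parent n10 fail=2; on 'd' 2→0 → fail=2;  out {3}∪∅={3}
  n8('aacce'): parent n7 fail=12; on 'e' 12 → fail=13;  out {2}∪{0,4}={0,2,4}

Text stream:
i=0 'e': node 0→1  emit P0@[0:0]
i=1 'a': node 1→4 (fail-walked)
i=2 'c': node 4→9
i=3 'a': node 9→4 (fail-walked)
i=4 'a': node 4→5
i=5 'c': node 5→6
i=6 'c': node 6→7
i=7 'e': node 7→8  emit P0@[7:7],P2@[3:7],P4@[6:7]
i=8 'd': node 8→2 (fail-walked)
i=9 'a': node 2→4 (fail-walked)
i=10 'c': node 4→9
i=11 'd': node 9→10
i=12 'd': node 10→11  emit P3@[9:12]
i=13 'd': node 11→2 (fail-walked)
i=14 'c': node 2→3  emit P1@[13:14]
i=15 'a': node 3→4 (fail-walked)
i=16 'd': node 4→2 (fail-walked)
i=17 'b': node 2→0 (fail-walked)
i=18 'c': node 0→12
i=19 'd': node 12→2 (fail-walked)
i=20 'c': node 2→3  emit P1@[19:20]
i=21 'd': node 3→2 (fail-walked)
i=22 'b': node 2→0 (fail-walked)
i=23 'a': node 0→4
i=24 'e': node 4→1 (fail-walked)  emit P0@[24:24]
i=25 'b': node 1→0 (fail-walked)

Matches: [[0,0],[7,0],[7,2],[7,4],[12,3],[14,1],[20,1],[24,0]]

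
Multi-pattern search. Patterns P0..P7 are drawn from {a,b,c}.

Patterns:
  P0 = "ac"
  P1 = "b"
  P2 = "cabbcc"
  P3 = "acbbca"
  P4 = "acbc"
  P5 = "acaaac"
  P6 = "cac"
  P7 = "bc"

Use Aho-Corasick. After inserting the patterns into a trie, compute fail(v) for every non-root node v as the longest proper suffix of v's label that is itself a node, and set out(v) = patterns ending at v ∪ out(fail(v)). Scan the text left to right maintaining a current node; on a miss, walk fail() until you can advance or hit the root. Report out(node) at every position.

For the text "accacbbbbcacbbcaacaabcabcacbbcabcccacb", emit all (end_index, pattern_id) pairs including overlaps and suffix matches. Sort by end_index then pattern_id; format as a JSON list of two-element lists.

Construct AC machine:
Trie (insert patterns):
  n0 'ε': a→1 b→3 c→4
  n1 'a': c→2
  n2 'ac': a→15 b→10  ←P0
  n3 'b': c→20  ←P1
  n4 'c': a→5
  n5 'ca': b→6 c→19
  n6 'cab': b→7
  n7 'cabb': c→8
  n8 'cabbc': c→9
  n9 'cabbcc': ·  ←P2
  n10 'acb': b→11 c→14
  n11 'acbb': c→12
  n12 'acbbc': a→13
  n13 'acbbca': ·  ←P3
  n14 'acbc': ·  ←P4
  n15 'aca': a→16
  n16 'acaa': a→17
  n17 'acaaa': c→18
  n18 'acaaac': ·  ←P5
  n19 'cac': ·  ←P6
  n20 'bc': ·  ←P7

BFS fail/out derivation:
  fail(1) 'a': from fail(0)=0 chase 'a': 0 ⇒ 0;  out=∅∪out(0)=∅
  fail(3) 'b': from fail(0)=0 chase 'b': 0 ⇒ 0;  out={1}∪out(0)={1}
  fail(4) 'c': from fail(0)=0 chase 'c': 0 ⇒ 0;  out=∅∪out(0)=∅
  fail(2) 'ac': from fail(1)=0 chase 'c': 0 ⇒ 4;  out={0}∪out(4)={0}
  fail(5) 'ca': from fail(4)=0 chase 'a': 0 ⇒ 1;  out=∅∪out(1)=∅
  fail(20) 'bc': from fail(3)=0 chase 'c': 0 ⇒ 4;  out={7}∪out(4)={7}
  fail(6) 'cab': from fail(5)=1 chase 'b': 1→0 ⇒ 3;  out=∅∪out(3)={1}
  fail(10) 'acb': from fail(2)=4 chase 'b': 4→0 ⇒ 3;  out=∅∪out(3)={1}
  fail(15) 'aca': from fail(2)=4 chase 'a': 4 ⇒ 5;  out=∅∪out(5)=∅
  fail(19) 'cac': from fail(5)=1 chase 'c': 1 ⇒ 2;  out={6}∪out(2)={0,6}
  fail(7) 'cabb': from fail(6)=3 chase 'b': 3→0 ⇒ 3;  out=∅∪out(3)={1}
  fail(11) 'acbb': from fail(10)=3 chase 'b': 3→0 ⇒ 3;  out=∅∪out(3)={1}
  fail(14) 'acbc': from fail(10)=3 chase 'c': 3 ⇒ 20;  out={4}∪out(20)={4,7}
  fail(16) 'acaa': from fail(15)=5 chase 'a': 5→1→0 ⇒ 1;  out=∅∪out(1)=∅
  fail(8) 'cabbc': from fail(7)=3 chase 'c': 3 ⇒ 20;  out=∅∪out(20)={7}
  fail(12) 'acbbc': from fail(11)=3 chase 'c': 3 ⇒ 20;  out=∅∪out(20)={7}
  fail(17) 'acaaa': from fail(16)=1 chase 'a': 1→0 ⇒ 1;  out=∅∪out(1)=∅
  fail(9) 'cabbcc': from fail(8)=20 chase 'c': 20→4→0 ⇒ 4;  out={2}∪out(4)={2}
  fail(13) 'acbbca': from fail(12)=20 chase 'a': 20→4 ⇒ 5;  out={3}∪out(5)={3}
  fail(18) 'acaaac': from fail(17)=1 chase 'c': 1 ⇒ 2;  out={5}∪out(2)={0,5}

Text stream:
[0] read 'a'  n0⇒n1
[1] read 'c'  n1⇒n2  emit P0@[0:1]
[2] read 'c'  n2⇒n4 (fail-walked)
[3] read 'a'  n4⇒n5
[4] read 'c'  n5⇒n19  emit P0@[3:4],P6@[2:4]
[5] read 'b'  n19⇒n10 (fail-walked)  emit P1@[5:5]
[6] read 'b'  n10⇒n11  emit P1@[6:6]
[7] read 'b'  n11⇒n3 (fail-walked)  emit P1@[7:7]
[8] read 'b'  n3⇒n3 (fail-walked)  emit P1@[8:8]
[9] read 'c'  n3⇒n20  emit P7@[8:9]
[10] read 'a'  n20⇒n5 (fail-walked)
[11] read 'c'  n5⇒n19  emit P0@[10:11],P6@[9:11]
[12] read 'b'  n19⇒n10 (fail-walked)  emit P1@[12:12]
[13] read 'b'  n10⇒n11  emit P1@[13:13]
[14] read 'c'  n11⇒n12  emit P7@[13:14]
[15] read 'a'  n12⇒n13  emit P3@[10:15]
[16] read 'a'  n13⇒n1 (fail-walked)
[17] read 'c'  n1⇒n2  emit P0@[16:17]
[18] read 'a'  n2⇒n15
[19] read 'a'  n15⇒n16
[20] read 'b'  n16⇒n3 (fail-walked)  emit P1@[20:20]
[21] read 'c'  n3⇒n20  emit P7@[20:21]
[22] read 'a'  n20⇒n5 (fail-walked)
[23] read 'b'  n5⇒n6  emit P1@[23:23]
[24] read 'c'  n6⇒n20 (fail-walked)  emit P7@[23:24]
[25] read 'a'  n20⇒n5 (fail-walked)
[26] read 'c'  n5⇒n19  emit P0@[25:26],P6@[24:26]
[27] read 'b'  n19⇒n10 (fail-walked)  emit P1@[27:27]
[28] read 'b'  n10⇒n11  emit P1@[28:28]
[29] read 'c'  n11⇒n12  emit P7@[28:29]
[30] read 'a'  n12⇒n13  emit P3@[25:30]
[31] read 'b'  n13⇒n6 (fail-walked)  emit P1@[31:31]
[32] read 'c'  n6⇒n20 (fail-walked)  emit P7@[31:32]
[33] read 'c'  n20⇒n4 (fail-walked)
[34] read 'c'  n4⇒n4 (fail-walked)
[35] read 'a'  n4⇒n5
[36] read 'c'  n5⇒n19  emit P0@[35:36],P6@[34:36]
[37] read 'b'  n19⇒n10 (fail-walked)  emit P1@[37:37]

Result: [[1,0],[4,0],[4,6],[5,1],[6,1],[7,1],[8,1],[9,7],[11,0],[11,6],[12,1],[13,1],[14,7],[15,3],[17,0],[20,1],[21,7],[23,1],[24,7],[26,0],[26,6],[27,1],[28,1],[29,7],[30,3],[31,1],[32,7],[36,0],[36,6],[37,1]]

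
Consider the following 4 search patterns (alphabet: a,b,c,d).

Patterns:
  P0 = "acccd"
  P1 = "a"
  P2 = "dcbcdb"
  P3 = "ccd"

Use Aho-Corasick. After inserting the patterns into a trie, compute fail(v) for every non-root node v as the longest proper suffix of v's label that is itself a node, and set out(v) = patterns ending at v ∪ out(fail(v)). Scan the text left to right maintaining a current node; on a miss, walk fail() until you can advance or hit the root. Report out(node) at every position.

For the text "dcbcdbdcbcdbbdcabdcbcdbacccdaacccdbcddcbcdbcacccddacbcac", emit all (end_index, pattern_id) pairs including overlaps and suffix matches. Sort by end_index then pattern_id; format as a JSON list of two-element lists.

Construct AC machine:
Trie (insert patterns):
  n0 'ε': a→1 c→12 d→6
  n1 'a': c→2  ←P1
  n2 'ac': c→3
  n3 'acc': c→4
  n4 'accc': d→5
  n5 'acccd': ·  ←P0
  n6 'd': c→7
  n7 'dc': b→8
  n8 'dcb': c→9
  n9 'dcbc': d→10
  n10 'dcbcd': b→11
  n11 'dcbcdb': ·  ←P2
  n12 'c': c→13
  n13 'cc': d→14
  n14 'ccd': ·  ←P3

BFS fail/out derivation:
  n1('a'): parent n0 fail=0; on 'a' 0 → fail=0;  out {1}∪∅={1}
  n6('d'): parent n0 fail=0; on 'd' 0 → fail=0;  out ∅∪∅=∅
  n12('c'): parent n0 fail=0; on 'c' 0 → fail=0;  out ∅∪∅=∅
  n2('ac'): parent n1 fail=0; on 'c' 0 → fail=12;  out ∅∪∅=∅
  n7('dc'): parent n6 fail=0; on 'c' 0 → fail=12;  out ∅∪∅=∅
  n13('cc'): parent n12 fail=0; on 'c' 0 → fail=12;  out ∅∪∅=∅
  n3('acc'): parent n2 fail=12; on 'c' 12 → fail=13;  out ∅∪∅=∅
  n8('dcb'): parent n7 fail=12; on 'b' 12→0 → fail=0;  out ∅∪∅=∅
  n14('ccd'): parent n13 fail=12; on 'd' 12→0 → fail=6;  out {3}∪∅={3}
  n4('accc'): parent n3 fail=13; on 'c' 13→12 → fail=13;  out ∅∪∅=∅
  n9('dcbc'): parent n8 fail=0; on 'c' 0 → fail=12;  out ∅∪∅=∅
  n5('acccd'): parent n4 fail=13; on 'd' 13 → fail=14;  out {0}∪{3}={0,3}
  n10('dcbcd'): parent n9 fail=12; on 'd' 12→0 → fail=6;  out ∅∪∅=∅
  n11('dcbcdb'): parent n10 fail=6; on 'b' 6→0 → fail=0;  out {2}∪∅={2}

Run:
[0] read 'd'  n0⇒n6
[1] read 'c'  n6⇒n7
[2] read 'b'  n7⇒n8
[3] read 'c'  n8⇒n9
[4] read 'd'  n9⇒n10
[5] read 'b'  n10⇒n11  ** P2@[0:5]
[6] read 'd'  n11⇒n6 ·f
[7] read 'c'  n6⇒n7
[8] read 'b'  n7⇒n8
[9] read 'c'  n8⇒n9
[10] read 'd'  n9⇒n10
[11] read 'b'  n10⇒n11  ** P2@[6:11]
[12] read 'b'  n11⇒n0 ·f
[13] read 'd'  n0⇒n6
[14] read 'c'  n6⇒n7
[15] read 'a'  n7⇒n1 ·f  ** P1@[15:15]
[16] read 'b'  n1⇒n0 ·f
[17] read 'd'  n0⇒n6
[18] read 'c'  n6⇒n7
[19] read 'b'  n7⇒n8
[20] read 'c'  n8⇒n9
[21] read 'd'  n9⇒n10
[22] read 'b'  n10⇒n11  ** P2@[17:22]
[23] read 'a'  n11⇒n1 ·f  ** P1@[23:23]
[24] read 'c'  n1⇒n2
[25] read 'c'  n2⇒n3
[26] read 'c'  n3⇒n4
[27] read 'd'  n4⇒n5  ** P0@[23:27],P3@[25:27]
[28] read 'a'  n5⇒n1 ·f  ** P1@[28:28]
[29] read 'a'  n1⇒n1 ·f  ** P1@[29:29]
[30] read 'c'  n1⇒n2
[31] read 'c'  n2⇒n3
[32] read 'c'  n3⇒n4
[33] read 'd'  n4⇒n5  ** P0@[29:33],P3@[31:33]
[34] read 'b'  n5⇒n0 ·f
[35] read 'c'  n0⇒n12
[36] read 'd'  n12⇒n6 ·f
[37] read 'd'  n6⇒n6 ·f
[38] read 'c'  n6⇒n7
[39] read 'b'  n7⇒n8
[40] read 'c'  n8⇒n9
[41] read 'd'  n9⇒n10
[42] read 'b'  n10⇒n11  ** P2@[37:42]
[43] read 'c'  n11⇒n12 ·f
[44] read 'a'  n12⇒n1 ·f  ** P1@[44:44]
[45] read 'c'  n1⇒n2
[46] read 'c'  n2⇒n3
[47] read 'c'  n3⇒n4
[48] read 'd'  n4⇒n5  ** P0@[44:48],P3@[46:48]
[49] read 'd'  n5⇒n6 ·f
[50] read 'a'  n6⇒n1 ·f  ** P1@[50:50]
[51] read 'c'  n1⇒n2
[52] read 'b'  n2⇒n0 ·f
[53] read 'c'  n0⇒n12
[54] read 'a'  n12⇒n1 ·f  ** P1@[54:54]
[55] read 'c'  n1⇒n2

Result: [[5,2],[11,2],[15,1],[22,2],[23,1],[27,0],[27,3],[28,1],[29,1],[33,0],[33,3],[42,2],[44,1],[48,0],[48,3],[50,1],[54,1]]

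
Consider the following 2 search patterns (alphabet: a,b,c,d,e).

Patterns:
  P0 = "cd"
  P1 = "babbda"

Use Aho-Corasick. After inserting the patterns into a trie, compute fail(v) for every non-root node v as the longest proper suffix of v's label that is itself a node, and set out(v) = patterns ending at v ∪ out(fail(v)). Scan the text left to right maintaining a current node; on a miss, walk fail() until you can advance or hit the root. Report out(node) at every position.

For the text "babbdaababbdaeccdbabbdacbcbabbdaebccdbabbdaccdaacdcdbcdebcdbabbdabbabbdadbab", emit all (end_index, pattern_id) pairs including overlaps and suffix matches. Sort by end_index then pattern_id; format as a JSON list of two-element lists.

Build:
Trie (insert patterns):
  0='ε' goto b→3 c→1
  1='c' goto d→2
  2='cd' goto ·  [P0 ends]
  3='b' goto a→4
  4='ba' goto b→5
  5='bab' goto b→6
  6='babb' goto d→7
  7='babbd' goto a→8
  8='babbda' goto ·  [P1 ends]

Failure links (BFS by depth):
  fail(1) 'c': from fail(0)=0 chase 'c': 0 ⇒ 0;  out=∅∪out(0)=∅
  fail(3) 'b': from fail(0)=0 chase 'b': 0 ⇒ 0;  out=∅∪out(0)=∅
  fail(2) 'cd': from fail(1)=0 chase 'd': 0 ⇒ 0;  out={0}∪out(0)={0}
  fail(4) 'ba': from fail(3)=0 chase 'a': 0 ⇒ 0;  out=∅∪out(0)=∅
  fail(5) 'bab': from fail(4)=0 chase 'b': 0 ⇒ 3;  out=∅∪out(3)=∅
  fail(6) 'babb': from fail(5)=3 chase 'b': 3→0 ⇒ 3;  out=∅∪out(3)=∅
  fail(7) 'babbd': from fail(6)=3 chase 'd': 3→0 ⇒ 0;  out=∅∪out(0)=∅
  fail(8) 'babbda': from fail(7)=0 chase 'a': 0 ⇒ 0;  out={1}∪out(0)={1}

Run:
[0] read 'b'  n0⇒n3
[1] read 'a'  n3⇒n4
[2] read 'b'  n4⇒n5
[3] read 'b'  n5⇒n6
[4] read 'd'  n6⇒n7
[5] read 'a'  n7⇒n8  → match P1@[0:5]
[6] read 'a'  n8⇒n0 ·f
[7] read 'b'  n0⇒n3
[8] read 'a'  n3⇒n4
[9] read 'b'  n4⇒n5
[10] read 'b'  n5⇒n6
[11] read 'd'  n6⇒n7
[12] read 'a'  n7⇒n8  → match P1@[7:12]
[13] read 'e'  n8⇒n0 ·f
[14] read 'c'  n0⇒n1
[15] read 'c'  n1⇒n1 ·f
[16] read 'd'  n1⇒n2  → match P0@[15:16]
[17] read 'b'  n2⇒n3 ·f
[18] read 'a'  n3⇒n4
[19] read 'b'  n4⇒n5
[20] read 'b'  n5⇒n6
[21] read 'd'  n6⇒n7
[22] read 'a'  n7⇒n8  → match P1@[17:22]
[23] read 'c'  n8⇒n1 ·f
[24] read 'b'  n1⇒n3 ·f
[25] read 'c'  n3⇒n1 ·f
[26] read 'b'  n1⇒n3 ·f
[27] read 'a'  n3⇒n4
[28] read 'b'  n4⇒n5
[29] read 'b'  n5⇒n6
[30] read 'd'  n6⇒n7
[31] read 'a'  n7⇒n8  → match P1@[26:31]
[32] read 'e'  n8⇒n0 ·f
[33] read 'b'  n0⇒n3
[34] read 'c'  n3⇒n1 ·f
[35] read 'c'  n1⇒n1 ·f
[36] read 'd'  n1⇒n2  → match P0@[35:36]
[37] read 'b'  n2⇒n3 ·f
[38] read 'a'  n3⇒n4
[39] read 'b'  n4⇒n5
[40] read 'b'  n5⇒n6
[41] read 'd'  n6⇒n7
[42] read 'a'  n7⇒n8  → match P1@[37:42]
[43] read 'c'  n8⇒n1 ·f
[44] read 'c'  n1⇒n1 ·f
[45] read 'd'  n1⇒n2  → match P0@[44:45]
[46] read 'a'  n2⇒n0 ·f
[47] read 'a'  n0⇒n0
[48] read 'c'  n0⇒n1
[49] read 'd'  n1⇒n2  → match P0@[48:49]
[50] read 'c'  n2⇒n1 ·f
[51] read 'd'  n1⇒n2  → match P0@[50:51]
[52] read 'b'  n2⇒n3 ·f
[53] read 'c'  n3⇒n1 ·f
[54] read 'd'  n1⇒n2  → match P0@[53:54]
[55] read 'e'  n2⇒n0 ·f
[56] read 'b'  n0⇒n3
[57] read 'c'  n3⇒n1 ·f
[58] read 'd'  n1⇒n2  → match P0@[57:58]
[59] read 'b'  n2⇒n3 ·f
[60] read 'a'  n3⇒n4
[61] read 'b'  n4⇒n5
[62] read 'b'  n5⇒n6
[63] read 'd'  n6⇒n7
[64] read 'a'  n7⇒n8  → match P1@[59:64]
[65] read 'b'  n8⇒n3 ·f
[66] read 'b'  n3⇒n3 ·f
[67] read 'a'  n3⇒n4
[68] read 'b'  n4⇒n5
[69] read 'b'  n5⇒n6
[70] read 'd'  n6⇒n7
[71] read 'a'  n7⇒n8  → match P1@[66:71]
[72] read 'd'  n8⇒n0 ·f
[73] read 'b'  n0⇒n3
[74] read 'a'  n3⇒n4
[75] read 'b'  n4⇒n5

Matches: [[5,1],[12,1],[16,0],[22,1],[31,1],[36,0],[42,1],[45,0],[49,0],[51,0],[54,0],[58,0],[64,1],[71,1]]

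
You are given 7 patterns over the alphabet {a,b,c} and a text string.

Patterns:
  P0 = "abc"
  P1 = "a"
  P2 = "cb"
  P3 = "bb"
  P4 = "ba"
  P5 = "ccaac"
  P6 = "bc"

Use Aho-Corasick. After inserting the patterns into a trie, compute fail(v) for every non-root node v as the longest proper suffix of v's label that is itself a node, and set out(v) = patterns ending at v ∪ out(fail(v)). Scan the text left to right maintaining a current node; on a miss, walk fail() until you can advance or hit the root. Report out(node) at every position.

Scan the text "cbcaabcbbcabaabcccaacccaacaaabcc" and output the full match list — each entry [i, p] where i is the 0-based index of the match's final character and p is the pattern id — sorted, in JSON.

Construct AC machine:
Trie (insert patterns):
  n0 'ε': a→1 b→6 c→4
  n1 'a': b→2  ←P1
  n2 'ab': c→3
  n3 'abc': ·  ←P0
  n4 'c': b→5 c→9
  n5 'cb': ·  ←P2
  n6 'b': a→8 b→7 c→13
  n7 'bb': ·  ←P3
  n8 'ba': ·  ←P4
  n9 'cc': a→10
  n10 'cca': a→11
  n11 'ccaa': c→12
  n12 'ccaac': ·  ←P5
  n13 'bc': ·  ←P6

Failure links (BFS by depth):
  n1('a'): parent n0 fail=0; on 'a' 0 → fail=0;  out {1}∪∅={1}
  n4('c'): parent n0 fail=0; on 'c' 0 → fail=0;  out ∅∪∅=∅
  n6('b'): parent n0 fail=0; on 'b' 0 → fail=0;  out ∅∪∅=∅
  n2('ab'): parent n1 fail=0; on 'b' 0 → fail=6;  out ∅∪∅=∅
  n5('cb'): parent n4 fail=0; on 'b' 0 → fail=6;  out {2}∪∅={2}
  n7('bb'): parent n6 fail=0; on 'b' 0 → fail=6;  out {3}∪∅={3}
  n8('ba'): parent n6 fail=0; on 'a' 0 → fail=1;  out {4}∪{1}={1,4}
  n9('cc'): parent n4 fail=0; on 'c' 0 → fail=4;  out ∅∪∅=∅
  n13('bc'): parent n6 fail=0; on 'c' 0 → fail=4;  out {6}∪∅={6}
  n3('abc'): parent n2 fail=6; on 'c' 6 → fail=13;  out {0}∪{6}={0,6}
  n10('cca'): parent n9 fail=4; on 'a' 4→0 → fail=1;  out ∅∪{1}={1}
  n11('ccaa'): parent n10 fail=1; on 'a' 1→0 → fail=1;  out ∅∪{1}={1}
  n12('ccaac'): parent n11 fail=1; on 'c' 1→0 → fail=4;  out {5}∪∅={5}

Scan:
pos 0 'c': at 4
pos 1 'b': at 5  → match P2@[0:1]
pos 2 'c': at 13 ·f  → match P6@[1:2]
pos 3 'a': at 1 ·f  → match P1@[3:3]
pos 4 'a': at 1 ·f  → match P1@[4:4]
pos 5 'b': at 2
pos 6 'c': at 3  → match P0@[4:6],P6@[5:6]
pos 7 'b': at 5 ·f  → match P2@[6:7]
pos 8 'b': at 7 ·f  → match P3@[7:8]
pos 9 'c': at 13 ·f  → match P6@[8:9]
pos 10 'a': at 1 ·f  → match P1@[10:10]
pos 11 'b': at 2
pos 12 'a': at 8 ·f  → match P1@[12:12],P4@[11:12]
pos 13 'a': at 1 ·f  → match P1@[13:13]
pos 14 'b': at 2
pos 15 'c': at 3  → match P0@[13:15],P6@[14:15]
pos 16 'c': at 9 ·f
pos 17 'c': at 9 ·f
pos 18 'a': at 10  → match P1@[18:18]
pos 19 'a': at 11  → match P1@[19:19]
pos 20 'c': at 12  → match P5@[16:20]
pos 21 'c': at 9 ·f
pos 22 'c': at 9 ·f
pos 23 'a': at 10  → match P1@[23:23]
pos 24 'a': at 11  → match P1@[24:24]
pos 25 'c': at 12  → match P5@[21:25]
pos 26 'a': at 1 ·f  → match P1@[26:26]
pos 27 'a': at 1 ·f  → match P1@[27:27]
pos 28 'a': at 1 ·f  → match P1@[28:28]
pos 29 'b': at 2
pos 30 'c': at 3  → match P0@[28:30],P6@[29:30]
pos 31 'c': at 9 ·f

Matches: [[1,2],[2,6],[3,1],[4,1],[6,0],[6,6],[7,2],[8,3],[9,6],[10,1],[12,1],[12,4],[13,1],[15,0],[15,6],[18,1],[19,1],[20,5],[23,1],[24,1],[25,5],[26,1],[27,1],[28,1],[30,0],[30,6]]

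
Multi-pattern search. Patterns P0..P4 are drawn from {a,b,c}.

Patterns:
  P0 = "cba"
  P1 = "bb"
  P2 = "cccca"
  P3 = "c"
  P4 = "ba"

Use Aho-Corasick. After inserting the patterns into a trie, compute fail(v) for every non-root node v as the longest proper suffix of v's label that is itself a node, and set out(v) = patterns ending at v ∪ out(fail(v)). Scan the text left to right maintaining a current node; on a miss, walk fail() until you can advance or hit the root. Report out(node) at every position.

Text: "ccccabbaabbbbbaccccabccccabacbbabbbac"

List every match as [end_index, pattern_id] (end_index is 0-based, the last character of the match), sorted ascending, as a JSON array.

Build automaton:
Trie nodes:
  n0 'ε': b→4 c→1
  n1 'c': b→2 c→6  [P3 ends]
  n2 'cb': a→3
  n3 'cba': ·  [P0 ends]
  n4 'b': a→10 b→5
  n5 'bb': ·  [P1 ends]
  n6 'cc': c→7
  n7 'ccc': c→8
  n8 'cccc': a→9
  n9 'cccca': ·  [P2 ends]
  n10 'ba': ·  [P4 ends]

Failure links (BFS by depth):
  fail(1) 'c': from fail(0)=0 chase 'c': 0 ⇒ 0;  out={3}∪out(0)={3}
  fail(4) 'b': from fail(0)=0 chase 'b': 0 ⇒ 0;  out=∅∪out(0)=∅
  fail(2) 'cb': from fail(1)=0 chase 'b': 0 ⇒ 4;  out=∅∪out(4)=∅
  fail(5) 'bb': from fail(4)=0 chase 'b': 0 ⇒ 4;  out={1}∪out(4)={1}
  fail(6) 'cc': from fail(1)=0 chase 'c': 0 ⇒ 1;  out=∅∪out(1)={3}
  fail(10) 'ba': from fail(4)=0 chase 'a': 0 ⇒ 0;  out={4}∪out(0)={4}
  fail(3) 'cba': from fail(2)=4 chase 'a': 4 ⇒ 10;  out={0}∪out(10)={0,4}
  fail(7) 'ccc': from fail(6)=1 chase 'c': 1 ⇒ 6;  out=∅∪out(6)={3}
  fail(8) 'cccc': from fail(7)=6 chase 'c': 6 ⇒ 7;  out=∅∪out(7)={3}
  fail(9) 'cccca': from fail(8)=7 chase 'a': 7→6→1→0 ⇒ 0;  out={2}∪out(0)={2}

Text stream:
[0] read 'c'  n0⇒n1  emit P3@[0:0]
[1] read 'c'  n1⇒n6  emit P3@[1:1]
[2] read 'c'  n6⇒n7  emit P3@[2:2]
[3] read 'c'  n7⇒n8  emit P3@[3:3]
[4] read 'a'  n8⇒n9  emit P2@[0:4]
[5] read 'b'  n9⇒n4 (fail-walked)
[6] read 'b'  n4⇒n5  emit P1@[5:6]
[7] read 'a'  n5⇒n10 (fail-walked)  emit P4@[6:7]
[8] read 'a'  n10⇒n0 (fail-walked)
[9] read 'b'  n0⇒n4
[10] read 'b'  n4⇒n5  emit P1@[9:10]
[11] read 'b'  n5⇒n5 (fail-walked)  emit P1@[10:11]
[12] read 'b'  n5⇒n5 (fail-walked)  emit P1@[11:12]
[13] read 'b'  n5⇒n5 (fail-walked)  emit P1@[12:13]
[14] read 'a'  n5⇒n10 (fail-walked)  emit P4@[13:14]
[15] read 'c'  n10⇒n1 (fail-walked)  emit P3@[15:15]
[16] read 'c'  n1⇒n6  emit P3@[16:16]
[17] read 'c'  n6⇒n7  emit P3@[17:17]
[18] read 'c'  n7⇒n8  emit P3@[18:18]
[19] read 'a'  n8⇒n9  emit P2@[15:19]
[20] read 'b'  n9⇒n4 (fail-walked)
[21] read 'c'  n4⇒n1 (fail-walked)  emit P3@[21:21]
[22] read 'c'  n1⇒n6  emit P3@[22:22]
[23] read 'c'  n6⇒n7  emit P3@[23:23]
[24] read 'c'  n7⇒n8  emit P3@[24:24]
[25] read 'a'  n8⇒n9  emit P2@[21:25]
[26] read 'b'  n9⇒n4 (fail-walked)
[27] read 'a'  n4⇒n10  emit P4@[26:27]
[28] read 'c'  n10⇒n1 (fail-walked)  emit P3@[28:28]
[29] read 'b'  n1⇒n2
[30] read 'b'  n2⇒n5 (fail-walked)  emit P1@[29:30]
[31] read 'a'  n5⇒n10 (fail-walked)  emit P4@[30:31]
[32] read 'b'  n10⇒n4 (fail-walked)
[33] read 'b'  n4⇒n5  emit P1@[32:33]
[34] read 'b'  n5⇒n5 (fail-walked)  emit P1@[33:34]
[35] read 'a'  n5⇒n10 (fail-walked)  emit P4@[34:35]
[36] read 'c'  n10⇒n1 (fail-walked)  emit P3@[36:36]

Matches: [[0,3],[1,3],[2,3],[3,3],[4,2],[6,1],[7,4],[10,1],[11,1],[12,1],[13,1],[14,4],[15,3],[16,3],[17,3],[18,3],[19,2],[21,3],[22,3],[23,3],[24,3],[25,2],[27,4],[28,3],[30,1],[31,4],[33,1],[34,1],[35,4],[36,3]]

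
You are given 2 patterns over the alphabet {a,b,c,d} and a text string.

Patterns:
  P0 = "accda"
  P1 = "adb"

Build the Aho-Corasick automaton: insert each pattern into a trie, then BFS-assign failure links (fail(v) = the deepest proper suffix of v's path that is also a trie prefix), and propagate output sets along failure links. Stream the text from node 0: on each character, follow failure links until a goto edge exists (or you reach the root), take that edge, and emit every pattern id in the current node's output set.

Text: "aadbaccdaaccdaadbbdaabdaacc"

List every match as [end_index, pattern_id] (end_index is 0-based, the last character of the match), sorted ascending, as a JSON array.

Build:
Trie nodes:
  0='ε' goto a→1
  1='a' goto c→2 d→6
  2='ac' goto c→3
  3='acc' goto d→4
  4='accd' goto a→5
  5='accda' goto ·  [P0 ends]
  6='ad' goto b→7
  7='adb' goto ·  [P1 ends]

Failure links (BFS by depth):
  fail(1) 'a': from fail(0)=0 chase 'a': 0 ⇒ 0;  out=∅∪out(0)=∅
  fail(2) 'ac': from fail(1)=0 chase 'c': 0 ⇒ 0;  out=∅∪out(0)=∅
  fail(6) 'ad': from fail(1)=0 chase 'd': 0 ⇒ 0;  out=∅∪out(0)=∅
  fail(3) 'acc': from fail(2)=0 chase 'c': 0 ⇒ 0;  out=∅∪out(0)=∅
  fail(7) 'adb': from fail(6)=0 chase 'b': 0 ⇒ 0;  out={1}∪out(0)={1}
  fail(4) 'accd': from fail(3)=0 chase 'd': 0 ⇒ 0;  out=∅∪out(0)=∅
  fail(5) 'accda': from fail(4)=0 chase 'a': 0 ⇒ 1;  out={0}∪out(1)={0}

Text stream:
pos 0 'a': at 1
pos 1 'a': at 1 (fail-walked)
pos 2 'd': at 6
pos 3 'b': at 7  ** P1@[1:3]
pos 4 'a': at 1 (fail-walked)
pos 5 'c': at 2
pos 6 'c': at 3
pos 7 'd': at 4
pos 8 'a': at 5  ** P0@[4:8]
pos 9 'a': at 1 (fail-walked)
pos 10 'c': at 2
pos 11 'c': at 3
pos 12 'd': at 4
pos 13 'a': at 5  ** P0@[9:13]
pos 14 'a': at 1 (fail-walked)
pos 15 'd': at 6
pos 16 'b': at 7  ** P1@[14:16]
pos 17 'b': at 0 (fail-walked)
pos 18 'd': at 0
pos 19 'a': at 1
pos 20 'a': at 1 (fail-walked)
pos 21 'b': at 0 (fail-walked)
pos 22 'd': at 0
pos 23 'a': at 1
pos 24 'a': at 1 (fail-walked)
pos 25 'c': at 2
pos 26 'c': at 3

Matches: [[3,1],[8,0],[13,0],[16,1]]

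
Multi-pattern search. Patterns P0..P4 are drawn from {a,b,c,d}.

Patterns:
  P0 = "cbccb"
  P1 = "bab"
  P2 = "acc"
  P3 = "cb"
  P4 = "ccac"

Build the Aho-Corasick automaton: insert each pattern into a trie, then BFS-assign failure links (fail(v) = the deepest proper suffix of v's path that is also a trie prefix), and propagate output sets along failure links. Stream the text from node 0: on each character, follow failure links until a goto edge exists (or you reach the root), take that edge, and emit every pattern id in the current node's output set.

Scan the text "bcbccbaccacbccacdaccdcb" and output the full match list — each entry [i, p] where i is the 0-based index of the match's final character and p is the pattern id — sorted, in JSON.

Construct AC machine:
Trie nodes:
  0='ε' goto a→9 b→6 c→1
  1='c' goto b→2 c→12
  2='cb' goto c→3  [P3 ends]
  3='cbc' goto c→4
  4='cbcc' goto b→5
  5='cbccb' goto ·  [P0 ends]
  6='b' goto a→7
  7='ba' goto b→8
  8='bab' goto ·  [P1 ends]
  9='a' goto c→10
  10='ac' goto c→11
  11='acc' goto ·  [P2 ends]
  12='cc' goto a→13
  13='cca' goto c→14
  14='ccac' goto ·  [P4 ends]

Failure links (BFS by depth):
  n1('c'): parent n0 fail=0; on 'c' 0 → fail=0;  out ∅∪∅=∅
  n6('b'): parent n0 fail=0; on 'b' 0 → fail=0;  out ∅∪∅=∅
  n9('a'): parent n0 fail=0; on 'a' 0 → fail=0;  out ∅∪∅=∅
  n2('cb'): parent n1 fail=0; on 'b' 0 → fail=6;  out {3}∪∅={3}
  n7('ba'): parent n6 fail=0; on 'a' 0 → fail=9;  out ∅∪∅=∅
  n10('ac'): parent n9 fail=0; on 'c' 0 → fail=1;  out ∅∪∅=∅
  n12('cc'): parent n1 fail=0; on 'c' 0 → fail=1;  out ∅∪∅=∅
  n3('cbc'): parent n2 fail=6; on 'c' 6→0 → fail=1;  out ∅∪∅=∅
  n8('bab'): parent n7 fail=9; on 'b' 9→0 → fail=6;  out {1}∪∅={1}
  n11('acc'): parent n10 fail=1; on 'c' 1 → fail=12;  out {2}∪∅={2}
  n13('cca'): parent n12 fail=1; on 'a' 1→0 → fail=9;  out ∅∪∅=∅
  n4('cbcc'): parent n3 fail=1; on 'c' 1 → fail=12;  out ∅∪∅=∅
  n14('ccac'): parent n13 fail=9; on 'c' 9 → fail=10;  out {4}∪∅={4}
  n5('cbccb'): parent n4 fail=12; on 'b' 12→1 → fail=2;  out {0}∪{3}={0,3}

Run:
[0] read 'b'  n0⇒n6
[1] read 'c'  n6⇒n1 (via fail)
[2] read 'b'  n1⇒n2  ** P3@[1:2]
[3] read 'c'  n2⇒n3
[4] read 'c'  n3⇒n4
[5] read 'b'  n4⇒n5  ** P0@[1:5],P3@[4:5]
[6] read 'a'  n5⇒n7 (via fail)
[7] read 'c'  n7⇒n10 (via fail)
[8] read 'c'  n10⇒n11  ** P2@[6:8]
[9] read 'a'  n11⇒n13 (via fail)
[10] read 'c'  n13⇒n14  ** P4@[7:10]
[11] read 'b'  n14⇒n2 (via fail)  ** P3@[10:11]
[12] read 'c'  n2⇒n3
[13] read 'c'  n3⇒n4
[14] read 'a'  n4⇒n13 (via fail)
[15] read 'c'  n13⇒n14  ** P4@[12:15]
[16] read 'd'  n14⇒n0 (via fail)
[17] read 'a'  n0⇒n9
[18] read 'c'  n9⇒n10
[19] read 'c'  n10⇒n11  ** P2@[17:19]
[20] read 'd'  n11⇒n0 (via fail)
[21] read 'c'  n0⇒n1
[22] read 'b'  n1⇒n2  ** P3@[21:22]

All matches (sorted): [[2,3],[5,0],[5,3],[8,2],[10,4],[11,3],[15,4],[19,2],[22,3]]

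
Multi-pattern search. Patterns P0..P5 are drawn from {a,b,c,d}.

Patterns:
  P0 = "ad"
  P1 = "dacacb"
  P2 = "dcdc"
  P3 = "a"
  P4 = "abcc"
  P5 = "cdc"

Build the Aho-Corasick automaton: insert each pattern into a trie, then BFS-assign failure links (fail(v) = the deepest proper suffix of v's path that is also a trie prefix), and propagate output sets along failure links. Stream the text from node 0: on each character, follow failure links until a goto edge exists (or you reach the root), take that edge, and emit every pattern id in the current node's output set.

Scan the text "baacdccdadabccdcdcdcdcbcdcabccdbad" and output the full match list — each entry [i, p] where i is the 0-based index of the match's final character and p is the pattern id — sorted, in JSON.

Build:
Trie nodes:
  0='ε' goto a→1 c→15 d→3
  1='a' goto b→12 d→2  ←P3
  2='ad' goto ·  ←P0
  3='d' goto a→4 c→9
  4='da' goto c→5
  5='dac' goto a→6
  6='daca' goto c→7
  7='dacac' goto b→8
  8='dacacb' goto ·  ←P1
  9='dc' goto d→10
  10='dcd' goto c→11
  11='dcdc' goto ·  ←P2
  12='ab' goto c→13
  13='abc' goto c→14
  14='abcc' goto ·  ←P4
  15='c' goto d→16
  16='cd' goto c→17
  17='cdc' goto ·  ←P5

Failure links (BFS by depth):
  n1('a'): parent n0 fail=0; on 'a' 0 → fail=0;  out {3}∪∅={3}
  n3('d'): parent n0 fail=0; on 'd' 0 → fail=0;  out ∅∪∅=∅
  n15('c'): parent n0 fail=0; on 'c' 0 → fail=0;  out ∅∪∅=∅
  n2('ad'): parent n1 fail=0; on 'd' 0 → fail=3;  out {0}∪∅={0}
  n4('da'): parent n3 fail=0; on 'a' 0 → fail=1;  out ∅∪{3}={3}
  n9('dc'): parent n3 fail=0; on 'c' 0 → fail=15;  out ∅∪∅=∅
  n12('ab'): parent n1 fail=0; on 'b' 0 → fail=0;  out ∅∪∅=∅
  n16('cd'): parent n15 fail=0; on 'd' 0 → fail=3;  out ∅∪∅=∅
  n5('dac'): parent n4 fail=1; on 'c' 1→0 → fail=15;  out ∅∪∅=∅
  n10('dcd'): parent n9 fail=15; on 'd' 15 → fail=16;  out ∅∪∅=∅
  n13('abc'): parent n12 fail=0; on 'c' 0 → fail=15;  out ∅∪∅=∅
  n17('cdc'): parent n16 fail=3; on 'c' 3 → fail=9;  out {5}∪∅={5}
  n6('daca'): parent n5 fail=15; on 'a' 15→0 → fail=1;  out ∅∪{3}={3}
  n11('dcdc'): parent n10 fail=16; on 'c' 16 → fail=17;  out {2}∪{5}={2,5}
  n14('abcc'): parent n13 fail=15; on 'c' 15→0 → fail=15;  out {4}∪∅={4}
  n7('dacac'): parent n6 fail=1; on 'c' 1→0 → fail=15;  out ∅∪∅=∅
  n8('dacacb'): parent n7 fail=15; on 'b' 15→0 → fail=0;  out {1}∪∅={1}

Run:
i=0 'b': node 0→0
i=1 'a': node 0→1  ** P3@[1:1]
i=2 'a': node 1→1 ·f  ** P3@[2:2]
i=3 'c': node 1→15 ·f
i=4 'd': node 15→16
i=5 'c': node 16→17  ** P5@[3:5]
i=6 'c': node 17→15 ·f
i=7 'd': node 15→16
i=8 'a': node 16→4 ·f  ** P3@[8:8]
i=9 'd': node 4→2 ·f  ** P0@[8:9]
i=10 'a': node 2→4 ·f  ** P3@[10:10]
i=11 'b': node 4→12 ·f
i=12 'c': node 12→13
i=13 'c': node 13→14  ** P4@[10:13]
i=14 'd': node 14→16 ·f
i=15 'c': node 16→17  ** P5@[13:15]
i=16 'd': node 17→10 ·f
i=17 'c': node 10→11  ** P2@[14:17],P5@[15:17]
i=18 'd': node 11→10 ·f
i=19 'c': node 10→11  ** P2@[16:19],P5@[17:19]
i=20 'd': node 11→10 ·f
i=21 'c': node 10→11  ** P2@[18:21],P5@[19:21]
i=22 'b': node 11→0 ·f
i=23 'c': node 0→15
i=24 'd': node 15→16
i=25 'c': node 16→17  ** P5@[23:25]
i=26 'a': node 17→1 ·f  ** P3@[26:26]
i=27 'b': node 1→12
i=28 'c': node 12→13
i=29 'c': node 13→14  ** P4@[26:29]
i=30 'd': node 14→16 ·f
i=31 'b': node 16→0 ·f
i=32 'a': node 0→1  ** P3@[32:32]
i=33 'd': node 1→2  ** P0@[32:33]

All matches (sorted): [[1,3],[2,3],[5,5],[8,3],[9,0],[10,3],[13,4],[15,5],[17,2],[17,5],[19,2],[19,5],[21,2],[21,5],[25,5],[26,3],[29,4],[32,3],[33,0]]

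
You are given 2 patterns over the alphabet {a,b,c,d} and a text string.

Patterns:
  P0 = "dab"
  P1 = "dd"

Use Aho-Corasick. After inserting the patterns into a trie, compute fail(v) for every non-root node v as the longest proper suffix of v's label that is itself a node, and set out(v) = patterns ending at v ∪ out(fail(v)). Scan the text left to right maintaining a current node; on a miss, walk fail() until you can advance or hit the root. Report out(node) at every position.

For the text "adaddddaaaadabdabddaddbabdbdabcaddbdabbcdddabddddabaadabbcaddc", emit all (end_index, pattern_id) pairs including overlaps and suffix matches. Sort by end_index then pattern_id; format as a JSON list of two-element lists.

Construct AC machine:
Trie (insert patterns):
  n0 'ε': d→1
  n1 'd': a→2 d→4
  n2 'da': b→3
  n3 'dab': ·  [P0 ends]
  n4 'dd': ·  [P1 ends]

BFS fail/out derivation:
  fail(1) 'd': from fail(0)=0 chase 'd': 0 ⇒ 0;  out=∅∪out(0)=∅
  fail(2) 'da': from fail(1)=0 chase 'a': 0 ⇒ 0;  out=∅∪out(0)=∅
  fail(4) 'dd': from fail(1)=0 chase 'd': 0 ⇒ 1;  out={1}∪out(1)={1}
  fail(3) 'dab': from fail(2)=0 chase 'b': 0 ⇒ 0;  out={0}∪out(0)={0}

Text stream:
[0] read 'a'  n0⇒n0
[1] read 'd'  n0⇒n1
[2] read 'a'  n1⇒n2
[3] read 'd'  n2⇒n1 (via fail)
[4] read 'd'  n1⇒n4  → match P1@[3:4]
[5] read 'd'  n4⇒n4 (via fail)  → match P1@[4:5]
[6] read 'd'  n4⇒n4 (via fail)  → match P1@[5:6]
[7] read 'a'  n4⇒n2 (via fail)
[8] read 'a'  n2⇒n0 (via fail)
[9] read 'a'  n0⇒n0
[10] read 'a'  n0⇒n0
[11] read 'd'  n0⇒n1
[12] read 'a'  n1⇒n2
[13] read 'b'  n2⇒n3  → match P0@[11:13]
[14] read 'd'  n3⇒n1 (via fail)
[15] read 'a'  n1⇒n2
[16] read 'b'  n2⇒n3  → match P0@[14:16]
[17] read 'd'  n3⇒n1 (via fail)
[18] read 'd'  n1⇒n4  → match P1@[17:18]
[19] read 'a'  n4⇒n2 (via fail)
[20] read 'd'  n2⇒n1 (via fail)
[21] read 'd'  n1⇒n4  → match P1@[20:21]
[22] read 'b'  n4⇒n0 (via fail)
[23] read 'a'  n0⇒n0
[24] read 'b'  n0⇒n0
[25] read 'd'  n0⇒n1
[26] read 'b'  n1⇒n0 (via fail)
[27] read 'd'  n0⇒n1
[28] read 'a'  n1⇒n2
[29] read 'b'  n2⇒n3  → match P0@[27:29]
[30] read 'c'  n3⇒n0 (via fail)
[31] read 'a'  n0⇒n0
[32] read 'd'  n0⇒n1
[33] read 'd'  n1⇒n4  → match P1@[32:33]
[34] read 'b'  n4⇒n0 (via fail)
[35] read 'd'  n0⇒n1
[36] read 'a'  n1⇒n2
[37] read 'b'  n2⇒n3  → match P0@[35:37]
[38] read 'b'  n3⇒n0 (via fail)
[39] read 'c'  n0⇒n0
[40] read 'd'  n0⇒n1
[41] read 'd'  n1⇒n4  → match P1@[40:41]
[42] read 'd'  n4⇒n4 (via fail)  → match P1@[41:42]
[43] read 'a'  n4⇒n2 (via fail)
[44] read 'b'  n2⇒n3  → match P0@[42:44]
[45] read 'd'  n3⇒n1 (via fail)
[46] read 'd'  n1⇒n4  → match P1@[45:46]
[47] read 'd'  n4⇒n4 (via fail)  → match P1@[46:47]
[48] read 'd'  n4⇒n4 (via fail)  → match P1@[47:48]
[49] read 'a'  n4⇒n2 (via fail)
[50] read 'b'  n2⇒n3  → match P0@[48:50]
[51] read 'a'  n3⇒n0 (via fail)
[52] read 'a'  n0⇒n0
[53] read 'd'  n0⇒n1
[54] read 'a'  n1⇒n2
[55] read 'b'  n2⇒n3  → match P0@[53:55]
[56] read 'b'  n3⇒n0 (via fail)
[57] read 'c'  n0⇒n0
[58] read 'a'  n0⇒n0
[59] read 'd'  n0⇒n1
[60] read 'd'  n1⇒n4  → match P1@[59:60]
[61] read 'c'  n4⇒n0 (via fail)

Result: [[4,1],[5,1],[6,1],[13,0],[16,0],[18,1],[21,1],[29,0],[33,1],[37,0],[41,1],[42,1],[44,0],[46,1],[47,1],[48,1],[50,0],[55,0],[60,1]]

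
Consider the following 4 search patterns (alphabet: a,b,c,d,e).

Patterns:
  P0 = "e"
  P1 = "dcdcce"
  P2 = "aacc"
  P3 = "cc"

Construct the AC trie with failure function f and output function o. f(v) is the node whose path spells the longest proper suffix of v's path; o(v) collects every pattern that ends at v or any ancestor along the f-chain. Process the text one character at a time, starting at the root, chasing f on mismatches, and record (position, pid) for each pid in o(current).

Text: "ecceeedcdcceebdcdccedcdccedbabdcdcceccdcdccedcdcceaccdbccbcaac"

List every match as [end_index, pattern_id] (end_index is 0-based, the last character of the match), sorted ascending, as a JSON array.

Build automaton:
Trie (insert patterns):
  0='ε' goto a→8 c→12 d→2 e→1
  1='e' goto ·  [P0 ends]
  2='d' goto c→3
  3='dc' goto d→4
  4='dcd' goto c→5
  5='dcdc' goto c→6
  6='dcdcc' goto e→7
  7='dcdcce' goto ·  [P1 ends]
  8='a' goto a→9
  9='aa' goto c→10
  10='aac' goto c→11
  11='aacc' goto ·  [P2 ends]
  12='c' goto c→13
  13='cc' goto ·  [P3 ends]

BFS fail/out derivation:
  fail(1) 'e': from fail(0)=0 chase 'e': 0 ⇒ 0;  out={0}∪out(0)={0}
  fail(2) 'd': from fail(0)=0 chase 'd': 0 ⇒ 0;  out=∅∪out(0)=∅
  fail(8) 'a': from fail(0)=0 chase 'a': 0 ⇒ 0;  out=∅∪out(0)=∅
  fail(12) 'c': from fail(0)=0 chase 'c': 0 ⇒ 0;  out=∅∪out(0)=∅
  fail(3) 'dc': from fail(2)=0 chase 'c': 0 ⇒ 12;  out=∅∪out(12)=∅
  fail(9) 'aa': from fail(8)=0 chase 'a': 0 ⇒ 8;  out=∅∪out(8)=∅
  fail(13) 'cc': from fail(12)=0 chase 'c': 0 ⇒ 12;  out={3}∪out(12)={3}
  fail(4) 'dcd': from fail(3)=12 chase 'd': 12→0 ⇒ 2;  out=∅∪out(2)=∅
  fail(10) 'aac': from fail(9)=8 chase 'c': 8→0 ⇒ 12;  out=∅∪out(12)=∅
  fail(5) 'dcdc': from fail(4)=2 chase 'c': 2 ⇒ 3;  out=∅∪out(3)=∅
  fail(11) 'aacc': from fail(10)=12 chase 'c': 12 ⇒ 13;  out={2}∪out(13)={2,3}
  fail(6) 'dcdcc': from fail(5)=3 chase 'c': 3→12 ⇒ 13;  out=∅∪out(13)={3}
  fail(7) 'dcdcce': from fail(6)=13 chase 'e': 13→12→0 ⇒ 1;  out={1}∪out(1)={0,1}

Text stream:
pos 0 'e': at 1  ** P0@[0:0]
pos 1 'c': at 12 (via fail)
pos 2 'c': at 13  ** P3@[1:2]
pos 3 'e': at 1 (via fail)  ** P0@[3:3]
pos 4 'e': at 1 (via fail)  ** P0@[4:4]
pos 5 'e': at 1 (via fail)  ** P0@[5:5]
pos 6 'd': at 2 (via fail)
pos 7 'c': at 3
pos 8 'd': at 4
pos 9 'c': at 5
pos 10 'c': at 6  ** P3@[9:10]
pos 11 'e': at 7  ** P0@[11:11],P1@[6:11]
pos 12 'e': at 1 (via fail)  ** P0@[12:12]
pos 13 'b': at 0 (via fail)
pos 14 'd': at 2
pos 15 'c': at 3
pos 16 'd': at 4
pos 17 'c': at 5
pos 18 'c': at 6  ** P3@[17:18]
pos 19 'e': at 7  ** P0@[19:19],P1@[14:19]
pos 20 'd': at 2 (via fail)
pos 21 'c': at 3
pos 22 'd': at 4
pos 23 'c': at 5
pos 24 'c': at 6  ** P3@[23:24]
pos 25 'e': at 7  ** P0@[25:25],P1@[20:25]
pos 26 'd': at 2 (via fail)
pos 27 'b': at 0 (via fail)
pos 28 'a': at 8
pos 29 'b': at 0 (via fail)
pos 30 'd': at 2
pos 31 'c': at 3
pos 32 'd': at 4
pos 33 'c': at 5
pos 34 'c': at 6  ** P3@[33:34]
pos 35 'e': at 7  ** P0@[35:35],P1@[30:35]
pos 36 'c': at 12 (via fail)
pos 37 'c': at 13  ** P3@[36:37]
pos 38 'd': at 2 (via fail)
pos 39 'c': at 3
pos 40 'd': at 4
pos 41 'c': at 5
pos 42 'c': at 6  ** P3@[41:42]
pos 43 'e': at 7  ** P0@[43:43],P1@[38:43]
pos 44 'd': at 2 (via fail)
pos 45 'c': at 3
pos 46 'd': at 4
pos 47 'c': at 5
pos 48 'c': at 6  ** P3@[47:48]
pos 49 'e': at 7  ** P0@[49:49],P1@[44:49]
pos 50 'a': at 8 (via fail)
pos 51 'c': at 12 (via fail)
pos 52 'c': at 13  ** P3@[51:52]
pos 53 'd': at 2 (via fail)
pos 54 'b': at 0 (via fail)
pos 55 'c': at 12
pos 56 'c': at 13  ** P3@[55:56]
pos 57 'b': at 0 (via fail)
pos 58 'c': at 12
pos 59 'a': at 8 (via fail)
pos 60 'a': at 9
pos 61 'c': at 10

Result: [[0,0],[2,3],[3,0],[4,0],[5,0],[10,3],[11,0],[11,1],[12,0],[18,3],[19,0],[19,1],[24,3],[25,0],[25,1],[34,3],[35,0],[35,1],[37,3],[42,3],[43,0],[43,1],[48,3],[49,0],[49,1],[52,3],[56,3]]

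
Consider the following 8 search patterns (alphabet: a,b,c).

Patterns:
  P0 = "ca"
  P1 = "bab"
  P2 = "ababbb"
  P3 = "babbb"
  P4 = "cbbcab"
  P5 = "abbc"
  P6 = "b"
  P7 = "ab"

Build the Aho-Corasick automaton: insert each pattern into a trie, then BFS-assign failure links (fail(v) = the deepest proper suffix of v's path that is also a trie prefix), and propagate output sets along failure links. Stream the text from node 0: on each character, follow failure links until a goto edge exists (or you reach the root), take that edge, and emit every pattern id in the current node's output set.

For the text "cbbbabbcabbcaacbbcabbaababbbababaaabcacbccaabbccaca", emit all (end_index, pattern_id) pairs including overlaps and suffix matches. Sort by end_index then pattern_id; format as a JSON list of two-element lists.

Build automaton:
Trie nodes:
  0='ε' goto a→6 b→3 c→1
  1='c' goto a→2 b→14
  2='ca' goto ·  ←P0
  3='b' goto a→4  ←P6
  4='ba' goto b→5
  5='bab' goto b→12  ←P1
  6='a' goto b→7
  7='ab' goto a→8 b→19  ←P7
  8='aba' goto b→9
  9='abab' goto b→10
  10='ababb' goto b→11
  11='ababbb' goto ·  ←P2
  12='babb' goto b→13
  13='babbb' goto ·  ←P3
  14='cb' goto b→15
  15='cbb' goto c→16
  16='cbbc' goto a→17
  17='cbbca' goto b→18
  18='cbbcab' goto ·  ←P4
  19='abb' goto c→20
  20='abbc' goto ·  ←P5

BFS fail/out derivation:
  n1('c'): parent n0 fail=0; on 'c' 0 → fail=0;  out ∅∪∅=∅
  n3('b'): parent n0 fail=0; on 'b' 0 → fail=0;  out {6}∪∅={6}
  n6('a'): parent n0 fail=0; on 'a' 0 → fail=0;  out ∅∪∅=∅
  n2('ca'): parent n1 fail=0; on 'a' 0 → fail=6;  out {0}∪∅={0}
  n4('ba'): parent n3 fail=0; on 'a' 0 → fail=6;  out ∅∪∅=∅
  n7('ab'): parent n6 fail=0; on 'b' 0 → fail=3;  out {7}∪{6}={6,7}
  n14('cb'): parent n1 fail=0; on 'b' 0 → fail=3;  out ∅∪{6}={6}
  n5('bab'): parent n4 fail=6; on 'b' 6 → fail=7;  out {1}∪{6,7}={1,6,7}
  n8('aba'): parent n7 fail=3; on 'a' 3 → fail=4;  out ∅∪∅=∅
  n15('cbb'): parent n14 fail=3; on 'b' 3→0 → fail=3;  out ∅∪{6}={6}
  n19('abb'): parent n7 fail=3; on 'b' 3→0 → fail=3;  out ∅∪{6}={6}
  n9('abab'): parent n8 fail=4; on 'b' 4 → fail=5;  out ∅∪{1,6,7}={1,6,7}
  n12('babb'): parent n5 fail=7; on 'b' 7 → fail=19;  out ∅∪{6}={6}
  n16('cbbc'): parent n15 fail=3; on 'c' 3→0 → fail=1;  out ∅∪∅=∅
  n20('abbc'): parent n19 fail=3; on 'c' 3→0 → fail=1;  out {5}∪∅={5}
  n10('ababb'): parent n9 fail=5; on 'b' 5 → fail=12;  out ∅∪{6}={6}
  n13('babbb'): parent n12 fail=19; on 'b' 19→3→0 → fail=3;  out {3}∪{6}={3,6}
  n17('cbbca'): parent n16 fail=1; on 'a' 1 → fail=2;  out ∅∪{0}={0}
  n11('ababbb'): parent n10 fail=12; on 'b' 12 → fail=13;  out {2}∪{3,6}={2,3,6}
  n18('cbbcab'): parent n17 fail=2; on 'b' 2→6 → fail=7;  out {4}∪{6,7}={4,6,7}

Text stream:
pos 0 'c': at 1
pos 1 'b': at 14  emit P6@[1:1]
pos 2 'b': at 15  emit P6@[2:2]
pos 3 'b': at 3 ·f  emit P6@[3:3]
pos 4 'a': at 4
pos 5 'b': at 5  emit P1@[3:5],P6@[5:5],P7@[4:5]
pos 6 'b': at 12  emit P6@[6:6]
pos 7 'c': at 20 ·f  emit P5@[4:7]
pos 8 'a': at 2 ·f  emit P0@[7:8]
pos 9 'b': at 7 ·f  emit P6@[9:9],P7@[8:9]
pos 10 'b': at 19  emit P6@[10:10]
pos 11 'c': at 20  emit P5@[8:11]
pos 12 'a': at 2 ·f  emit P0@[11:12]
pos 13 'a': at 6 ·f
pos 14 'c': at 1 ·f
pos 15 'b': at 14  emit P6@[15:15]
pos 16 'b': at 15  emit P6@[16:16]
pos 17 'c': at 16
pos 18 'a': at 17  emit P0@[17:18]
pos 19 'b': at 18  emit P4@[14:19],P6@[19:19],P7@[18:19]
pos 20 'b': at 19 ·f  emit P6@[20:20]
pos 21 'a': at 4 ·f
pos 22 'a': at 6 ·f
pos 23 'b': at 7  emit P6@[23:23],P7@[22:23]
pos 24 'a': at 8
pos 25 'b': at 9  emit P1@[23:25],P6@[25:25],P7@[24:25]
pos 26 'b': at 10  emit P6@[26:26]
pos 27 'b': at 11  emit P2@[22:27],P3@[23:27],P6@[27:27]
pos 28 'a': at 4 ·f
pos 29 'b': at 5  emit P1@[27:29],P6@[29:29],P7@[28:29]
pos 30 'a': at 8 ·f
pos 31 'b': at 9  emit P1@[29:31],P6@[31:31],P7@[30:31]
pos 32 'a': at 8 ·f
pos 33 'a': at 6 ·f
pos 34 'a': at 6 ·f
pos 35 'b': at 7  emit P6@[35:35],P7@[34:35]
pos 36 'c': at 1 ·f
pos 37 'a': at 2  emit P0@[36:37]
pos 38 'c': at 1 ·f
pos 39 'b': at 14  emit P6@[39:39]
pos 40 'c': at 1 ·f
pos 41 'c': at 1 ·f
pos 42 'a': at 2  emit P0@[41:42]
pos 43 'a': at 6 ·f
pos 44 'b': at 7  emit P6@[44:44],P7@[43:44]
pos 45 'b': at 19  emit P6@[45:45]
pos 46 'c': at 20  emit P5@[43:46]
pos 47 'c': at 1 ·f
pos 48 'a': at 2  emit P0@[47:48]
pos 49 'c': at 1 ·f
pos 50 'a': at 2  emit P0@[49:50]

All matches (sorted): [[1,6],[2,6],[3,6],[5,1],[5,6],[5,7],[6,6],[7,5],[8,0],[9,6],[9,7],[10,6],[11,5],[12,0],[15,6],[16,6],[18,0],[19,4],[19,6],[19,7],[20,6],[23,6],[23,7],[25,1],[25,6],[25,7],[26,6],[27,2],[27,3],[27,6],[29,1],[29,6],[29,7],[31,1],[31,6],[31,7],[35,6],[35,7],[37,0],[39,6],[42,0],[44,6],[44,7],[45,6],[46,5],[48,0],[50,0]]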